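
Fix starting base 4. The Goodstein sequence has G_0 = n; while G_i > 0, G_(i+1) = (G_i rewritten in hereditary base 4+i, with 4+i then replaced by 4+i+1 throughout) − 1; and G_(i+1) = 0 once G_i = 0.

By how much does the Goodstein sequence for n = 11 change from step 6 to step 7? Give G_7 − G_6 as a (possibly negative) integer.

0

11 —HB4→ 2·4 + 3 —bump→ 2·5 + 3 = 13 —(−1)→ 12
12 —HB5→ 2·5 + 2 —bump→ 2·6 + 2 = 14 —(−1)→ 13
13 —HB6→ 2·6 + 1 —bump→ 2·7 + 1 = 15 —(−1)→ 14
14 —HB7→ 2·7 —bump→ 2·8 = 16 —(−1)→ 15
15 —HB8→ 8 + 7 —bump→ 9 + 7 = 16 —(−1)→ 15
15 —HB9→ 9 + 6 —bump→ 10 + 6 = 16 —(−1)→ 15
15 —HB10→ 10 + 5 —bump→ 11 + 5 = 16 —(−1)→ 15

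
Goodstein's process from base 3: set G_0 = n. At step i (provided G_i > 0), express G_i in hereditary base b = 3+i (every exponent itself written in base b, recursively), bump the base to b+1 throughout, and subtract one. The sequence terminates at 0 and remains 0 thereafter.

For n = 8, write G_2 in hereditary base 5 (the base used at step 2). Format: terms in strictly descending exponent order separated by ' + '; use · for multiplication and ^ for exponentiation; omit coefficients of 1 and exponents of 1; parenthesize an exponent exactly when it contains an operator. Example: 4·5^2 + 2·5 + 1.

G_0=8  [base 3] 2·3 + 2  →[3↦4]→  2·4 + 2 = 10  −1 ⇒ G_1=9
G_1=9  [base 4] 2·4 + 1  →[4↦5]→  2·5 + 1 = 11  −1 ⇒ G_2=10
G_2=10  [base 5] 2·5  →[5↦6]→  2·6 = 12  −1 ⇒ G_3=11

2·5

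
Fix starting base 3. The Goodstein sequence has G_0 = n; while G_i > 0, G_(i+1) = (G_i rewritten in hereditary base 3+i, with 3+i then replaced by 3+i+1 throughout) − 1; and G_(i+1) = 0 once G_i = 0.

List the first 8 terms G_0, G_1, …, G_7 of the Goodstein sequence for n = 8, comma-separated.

base 3: 8 = 2·3 + 2; at 4: 2·4 + 2 = 10; next = 9
base 4: 9 = 2·4 + 1; at 5: 2·5 + 1 = 11; next = 10
base 5: 10 = 2·5; at 6: 2·6 = 12; next = 11
base 6: 11 = 6 + 5; at 7: 7 + 5 = 12; next = 11
base 7: 11 = 7 + 4; at 8: 8 + 4 = 12; next = 11
base 8: 11 = 8 + 3; at 9: 9 + 3 = 12; next = 11
base 9: 11 = 9 + 2; at 10: 10 + 2 = 12; next = 11

8, 9, 10, 11, 11, 11, 11, 11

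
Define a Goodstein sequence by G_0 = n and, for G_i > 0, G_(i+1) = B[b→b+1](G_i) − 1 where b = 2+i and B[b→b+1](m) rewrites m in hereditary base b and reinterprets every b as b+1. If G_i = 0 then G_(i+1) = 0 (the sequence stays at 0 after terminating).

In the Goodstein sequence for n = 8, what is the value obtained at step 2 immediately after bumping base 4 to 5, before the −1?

6311

(0) 8|_2 = 2^(2 + 1) ↦ 3^(3 + 1)|_3 = 81 ⇒ 80
(1) 80|_3 = 2·3^3 + 2·3^2 + 2·3 + 2 ↦ 2·4^4 + 2·4^2 + 2·4 + 2|_4 = 554 ⇒ 553
(2) 553|_4 = 2·4^4 + 2·4^2 + 2·4 + 1 ↦ 2·5^5 + 2·5^2 + 2·5 + 1|_5 = 6311 ⇒ 6310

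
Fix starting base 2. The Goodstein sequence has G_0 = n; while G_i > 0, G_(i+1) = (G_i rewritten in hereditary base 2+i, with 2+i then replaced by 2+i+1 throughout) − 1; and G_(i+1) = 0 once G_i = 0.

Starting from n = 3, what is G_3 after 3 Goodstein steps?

step 0: 3 = 2 + 1; sub 3 for 2: 3 + 1; = 4; G_1 = 4−1 = 3
step 1: 3 = 3; sub 4 for 3: 4; = 4; G_2 = 4−1 = 3
step 2: 3 = 3; sub 5 for 4: 3; = 3; G_3 = 3−1 = 2

2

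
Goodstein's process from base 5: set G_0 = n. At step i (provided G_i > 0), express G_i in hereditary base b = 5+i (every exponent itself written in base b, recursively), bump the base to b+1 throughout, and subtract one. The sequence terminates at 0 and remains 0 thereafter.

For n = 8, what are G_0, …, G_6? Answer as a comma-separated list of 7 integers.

8, 8, 8, 8, 8, 7, 6

G_0 = 8. HB_5(8) = 5 + 3. Bump = 9. G_1 = 8.
G_1 = 8. HB_6(8) = 6 + 2. Bump = 9. G_2 = 8.
G_2 = 8. HB_7(8) = 7 + 1. Bump = 9. G_3 = 8.
G_3 = 8. HB_8(8) = 8. Bump = 9. G_4 = 8.
G_4 = 8. HB_9(8) = 8. Bump = 8. G_5 = 7.
G_5 = 7. HB_10(7) = 7. Bump = 7. G_6 = 6.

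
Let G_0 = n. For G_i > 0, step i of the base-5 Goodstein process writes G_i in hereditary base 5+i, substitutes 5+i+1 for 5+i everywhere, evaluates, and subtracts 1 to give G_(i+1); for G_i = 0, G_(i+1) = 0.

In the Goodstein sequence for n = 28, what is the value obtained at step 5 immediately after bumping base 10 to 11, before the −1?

step 0: 28 = 5^2 + 3; sub 6 for 5: 6^2 + 3; = 39; G_1 = 39−1 = 38
step 1: 38 = 6^2 + 2; sub 7 for 6: 7^2 + 2; = 51; G_2 = 51−1 = 50
step 2: 50 = 7^2 + 1; sub 8 for 7: 8^2 + 1; = 65; G_3 = 65−1 = 64
step 3: 64 = 8^2; sub 9 for 8: 9^2; = 81; G_4 = 81−1 = 80
step 4: 80 = 8·9 + 8; sub 10 for 9: 8·10 + 8; = 88; G_5 = 88−1 = 87
step 5: 87 = 8·10 + 7; sub 11 for 10: 8·11 + 7; = 95; G_6 = 95−1 = 94

95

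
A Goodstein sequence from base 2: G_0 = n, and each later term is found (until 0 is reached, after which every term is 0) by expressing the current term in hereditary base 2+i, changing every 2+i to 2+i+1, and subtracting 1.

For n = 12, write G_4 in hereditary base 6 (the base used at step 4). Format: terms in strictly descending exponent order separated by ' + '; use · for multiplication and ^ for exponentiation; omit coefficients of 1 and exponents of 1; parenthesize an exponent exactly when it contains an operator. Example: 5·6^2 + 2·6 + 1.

6^(6 + 1) + 2·6^2 + 6 + 5

12 —HB2→ 2^(2 + 1) + 2^2 —bump→ 3^(3 + 1) + 3^3 = 108 —(−1)→ 107
107 —HB3→ 3^(3 + 1) + 2·3^2 + 2·3 + 2 —bump→ 4^(4 + 1) + 2·4^2 + 2·4 + 2 = 1066 —(−1)→ 1065
1065 —HB4→ 4^(4 + 1) + 2·4^2 + 2·4 + 1 —bump→ 5^(5 + 1) + 2·5^2 + 2·5 + 1 = 15686 —(−1)→ 15685
15685 —HB5→ 5^(5 + 1) + 2·5^2 + 2·5 —bump→ 6^(6 + 1) + 2·6^2 + 2·6 = 280020 —(−1)→ 280019
280019 —HB6→ 6^(6 + 1) + 2·6^2 + 6 + 5 —bump→ 7^(7 + 1) + 2·7^2 + 7 + 5 = 5764911 —(−1)→ 5764910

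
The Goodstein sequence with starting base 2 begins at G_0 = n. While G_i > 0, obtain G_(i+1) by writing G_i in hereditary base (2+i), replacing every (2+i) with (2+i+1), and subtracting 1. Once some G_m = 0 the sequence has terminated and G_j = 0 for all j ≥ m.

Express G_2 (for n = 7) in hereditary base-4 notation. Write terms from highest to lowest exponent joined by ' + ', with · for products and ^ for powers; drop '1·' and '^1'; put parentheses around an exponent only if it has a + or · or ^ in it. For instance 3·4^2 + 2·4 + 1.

4^4 + 3

[0] 7 ≡ 2^2 + 2 + 1 (base 2). Lift 3: 31. −1: 30.
[1] 30 ≡ 3^3 + 3 (base 3). Lift 4: 260. −1: 259.
[2] 259 ≡ 4^4 + 3 (base 4). Lift 5: 3128. −1: 3127.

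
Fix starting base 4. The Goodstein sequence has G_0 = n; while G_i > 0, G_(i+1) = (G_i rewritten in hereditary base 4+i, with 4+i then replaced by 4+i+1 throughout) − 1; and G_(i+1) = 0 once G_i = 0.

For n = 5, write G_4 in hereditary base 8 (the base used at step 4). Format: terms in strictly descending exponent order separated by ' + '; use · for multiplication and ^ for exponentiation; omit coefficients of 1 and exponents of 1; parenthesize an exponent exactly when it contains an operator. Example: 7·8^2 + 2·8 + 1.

3

G_0=5  [base 4] 4 + 1  →[4↦5]→  5 + 1 = 6  −1 ⇒ G_1=5
G_1=5  [base 5] 5  →[5↦6]→  6 = 6  −1 ⇒ G_2=5
G_2=5  [base 6] 5  →[6↦7]→  5 = 5  −1 ⇒ G_3=4
G_3=4  [base 7] 4  →[7↦8]→  4 = 4  −1 ⇒ G_4=3
G_4=3  [base 8] 3  →[8↦9]→  3 = 3  −1 ⇒ G_5=2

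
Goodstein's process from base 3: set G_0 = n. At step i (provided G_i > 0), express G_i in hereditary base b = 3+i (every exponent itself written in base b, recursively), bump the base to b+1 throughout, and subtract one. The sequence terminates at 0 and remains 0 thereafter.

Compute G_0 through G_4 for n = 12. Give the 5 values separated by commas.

12, 19, 27, 37, 49

(0) 12|_3 = 3^2 + 3 ↦ 4^2 + 4|_4 = 20 ⇒ 19
(1) 19|_4 = 4^2 + 3 ↦ 5^2 + 3|_5 = 28 ⇒ 27
(2) 27|_5 = 5^2 + 2 ↦ 6^2 + 2|_6 = 38 ⇒ 37
(3) 37|_6 = 6^2 + 1 ↦ 7^2 + 1|_7 = 50 ⇒ 49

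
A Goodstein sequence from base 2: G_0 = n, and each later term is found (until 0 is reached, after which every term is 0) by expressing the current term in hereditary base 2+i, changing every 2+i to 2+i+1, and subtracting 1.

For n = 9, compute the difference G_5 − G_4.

2331083

i=0: 9 = 2^(2 + 1) + 1 (b=2); 2→3: 3^(3 + 1) + 1 = 82; 82−1 = 81
i=1: 81 = 3^(3 + 1) (b=3); 3→4: 4^(4 + 1) = 1024; 1024−1 = 1023
i=2: 1023 = 3·4^4 + 3·4^3 + 3·4^2 + 3·4 + 3 (b=4); 4→5: 3·5^5 + 3·5^3 + 3·5^2 + 3·5 + 3 = 9843; 9843−1 = 9842
i=3: 9842 = 3·5^5 + 3·5^3 + 3·5^2 + 3·5 + 2 (b=5); 5→6: 3·6^6 + 3·6^3 + 3·6^2 + 3·6 + 2 = 140744; 140744−1 = 140743
i=4: 140743 = 3·6^6 + 3·6^3 + 3·6^2 + 3·6 + 1 (b=6); 6→7: 3·7^7 + 3·7^3 + 3·7^2 + 3·7 + 1 = 2471827; 2471827−1 = 2471826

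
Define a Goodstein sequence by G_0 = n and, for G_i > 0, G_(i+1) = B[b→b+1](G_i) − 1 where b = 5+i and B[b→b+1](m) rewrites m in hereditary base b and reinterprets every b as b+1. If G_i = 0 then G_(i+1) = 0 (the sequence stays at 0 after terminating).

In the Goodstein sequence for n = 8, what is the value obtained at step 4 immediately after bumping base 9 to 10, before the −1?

8

8 —HB5→ 5 + 3 —bump→ 6 + 3 = 9 —(−1)→ 8
8 —HB6→ 6 + 2 —bump→ 7 + 2 = 9 —(−1)→ 8
8 —HB7→ 7 + 1 —bump→ 8 + 1 = 9 —(−1)→ 8
8 —HB8→ 8 —bump→ 9 = 9 —(−1)→ 8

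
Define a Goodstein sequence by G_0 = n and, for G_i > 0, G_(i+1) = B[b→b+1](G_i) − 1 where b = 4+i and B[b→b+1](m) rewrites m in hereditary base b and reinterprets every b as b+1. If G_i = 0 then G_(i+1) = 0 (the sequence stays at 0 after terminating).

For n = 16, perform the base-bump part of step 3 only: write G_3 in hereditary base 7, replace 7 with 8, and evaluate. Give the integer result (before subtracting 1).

34

i=0: 16 = 4^2 (b=4); 4→5: 5^2 = 25; 25−1 = 24
i=1: 24 = 4·5 + 4 (b=5); 5→6: 4·6 + 4 = 28; 28−1 = 27
i=2: 27 = 4·6 + 3 (b=6); 6→7: 4·7 + 3 = 31; 31−1 = 30
i=3: 30 = 4·7 + 2 (b=7); 7→8: 4·8 + 2 = 34; 34−1 = 33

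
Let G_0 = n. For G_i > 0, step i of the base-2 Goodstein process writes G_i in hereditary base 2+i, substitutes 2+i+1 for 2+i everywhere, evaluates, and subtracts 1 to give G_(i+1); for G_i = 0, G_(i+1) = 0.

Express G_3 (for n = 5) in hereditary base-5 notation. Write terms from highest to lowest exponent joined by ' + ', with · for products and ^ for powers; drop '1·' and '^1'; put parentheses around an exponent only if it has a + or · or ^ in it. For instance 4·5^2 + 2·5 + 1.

3·5^3 + 3·5^2 + 3·5 + 2

G_0 = 5. HB_2(5) = 2^2 + 1. Bump = 28. G_1 = 27.
G_1 = 27. HB_3(27) = 3^3. Bump = 256. G_2 = 255.
G_2 = 255. HB_4(255) = 3·4^3 + 3·4^2 + 3·4 + 3. Bump = 468. G_3 = 467.
G_3 = 467. HB_5(467) = 3·5^3 + 3·5^2 + 3·5 + 2. Bump = 776. G_4 = 775.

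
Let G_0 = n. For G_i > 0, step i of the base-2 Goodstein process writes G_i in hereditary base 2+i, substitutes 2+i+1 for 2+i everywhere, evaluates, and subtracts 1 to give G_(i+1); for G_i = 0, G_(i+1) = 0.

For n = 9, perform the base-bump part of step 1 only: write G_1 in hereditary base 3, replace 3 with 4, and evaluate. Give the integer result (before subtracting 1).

(0) 9|_2 = 2^(2 + 1) + 1 ↦ 3^(3 + 1) + 1|_3 = 82 ⇒ 81
(1) 81|_3 = 3^(3 + 1) ↦ 4^(4 + 1)|_4 = 1024 ⇒ 1023

1024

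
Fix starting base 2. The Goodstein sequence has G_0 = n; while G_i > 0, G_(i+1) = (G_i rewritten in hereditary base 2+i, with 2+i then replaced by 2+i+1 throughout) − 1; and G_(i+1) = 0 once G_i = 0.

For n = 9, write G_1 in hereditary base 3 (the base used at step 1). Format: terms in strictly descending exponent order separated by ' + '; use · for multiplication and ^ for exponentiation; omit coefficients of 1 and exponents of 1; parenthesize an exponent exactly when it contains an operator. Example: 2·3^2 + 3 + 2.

3^(3 + 1)

9 —HB2→ 2^(2 + 1) + 1 —bump→ 3^(3 + 1) + 1 = 82 —(−1)→ 81
81 —HB3→ 3^(3 + 1) —bump→ 4^(4 + 1) = 1024 —(−1)→ 1023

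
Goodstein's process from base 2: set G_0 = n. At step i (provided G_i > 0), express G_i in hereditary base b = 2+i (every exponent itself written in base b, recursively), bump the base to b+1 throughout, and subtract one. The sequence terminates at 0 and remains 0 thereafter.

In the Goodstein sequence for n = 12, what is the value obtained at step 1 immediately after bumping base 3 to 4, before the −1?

1066

(0) 12|_2 = 2^(2 + 1) + 2^2 ↦ 3^(3 + 1) + 3^3|_3 = 108 ⇒ 107
(1) 107|_3 = 3^(3 + 1) + 2·3^2 + 2·3 + 2 ↦ 4^(4 + 1) + 2·4^2 + 2·4 + 2|_4 = 1066 ⇒ 1065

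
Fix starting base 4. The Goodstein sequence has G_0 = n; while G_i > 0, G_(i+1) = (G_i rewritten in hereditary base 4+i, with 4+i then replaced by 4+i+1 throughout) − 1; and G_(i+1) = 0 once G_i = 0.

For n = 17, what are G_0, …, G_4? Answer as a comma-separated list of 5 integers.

17, 25, 35, 39, 43

base 4: 17 = 4^2 + 1; at 5: 5^2 + 1 = 26; next = 25
base 5: 25 = 5^2; at 6: 6^2 = 36; next = 35
base 6: 35 = 5·6 + 5; at 7: 5·7 + 5 = 40; next = 39
base 7: 39 = 5·7 + 4; at 8: 5·8 + 4 = 44; next = 43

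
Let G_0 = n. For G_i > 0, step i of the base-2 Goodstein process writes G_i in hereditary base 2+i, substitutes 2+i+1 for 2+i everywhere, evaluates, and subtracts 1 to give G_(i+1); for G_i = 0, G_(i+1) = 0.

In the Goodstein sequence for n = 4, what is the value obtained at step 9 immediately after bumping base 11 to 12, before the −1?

300

(0) 4|_2 = 2^2 ↦ 3^3|_3 = 27 ⇒ 26
(1) 26|_3 = 2·3^2 + 2·3 + 2 ↦ 2·4^2 + 2·4 + 2|_4 = 42 ⇒ 41
(2) 41|_4 = 2·4^2 + 2·4 + 1 ↦ 2·5^2 + 2·5 + 1|_5 = 61 ⇒ 60
(3) 60|_5 = 2·5^2 + 2·5 ↦ 2·6^2 + 2·6|_6 = 84 ⇒ 83
(4) 83|_6 = 2·6^2 + 6 + 5 ↦ 2·7^2 + 7 + 5|_7 = 110 ⇒ 109
(5) 109|_7 = 2·7^2 + 7 + 4 ↦ 2·8^2 + 8 + 4|_8 = 140 ⇒ 139
(6) 139|_8 = 2·8^2 + 8 + 3 ↦ 2·9^2 + 9 + 3|_9 = 174 ⇒ 173
(7) 173|_9 = 2·9^2 + 9 + 2 ↦ 2·10^2 + 10 + 2|_10 = 212 ⇒ 211
(8) 211|_10 = 2·10^2 + 10 + 1 ↦ 2·11^2 + 11 + 1|_11 = 254 ⇒ 253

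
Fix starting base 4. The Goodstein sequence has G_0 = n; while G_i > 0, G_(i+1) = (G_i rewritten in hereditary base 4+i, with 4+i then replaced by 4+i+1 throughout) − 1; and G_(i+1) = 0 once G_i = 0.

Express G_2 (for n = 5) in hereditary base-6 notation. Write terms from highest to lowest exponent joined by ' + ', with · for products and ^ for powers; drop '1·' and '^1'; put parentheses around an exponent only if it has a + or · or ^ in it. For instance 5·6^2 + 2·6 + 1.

(0) 5|_4 = 4 + 1 ↦ 5 + 1|_5 = 6 ⇒ 5
(1) 5|_5 = 5 ↦ 6|_6 = 6 ⇒ 5
(2) 5|_6 = 5 ↦ 5|_7 = 5 ⇒ 4

5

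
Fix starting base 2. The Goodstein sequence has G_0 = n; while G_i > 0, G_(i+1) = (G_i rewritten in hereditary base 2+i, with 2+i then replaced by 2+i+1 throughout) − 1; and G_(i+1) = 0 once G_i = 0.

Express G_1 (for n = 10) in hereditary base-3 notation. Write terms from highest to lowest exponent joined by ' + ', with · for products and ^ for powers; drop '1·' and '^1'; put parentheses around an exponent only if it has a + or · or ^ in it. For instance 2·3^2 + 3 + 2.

[0] 10 ≡ 2^(2 + 1) + 2 (base 2). Lift 3: 84. −1: 83.
[1] 83 ≡ 3^(3 + 1) + 2 (base 3). Lift 4: 1026. −1: 1025.

3^(3 + 1) + 2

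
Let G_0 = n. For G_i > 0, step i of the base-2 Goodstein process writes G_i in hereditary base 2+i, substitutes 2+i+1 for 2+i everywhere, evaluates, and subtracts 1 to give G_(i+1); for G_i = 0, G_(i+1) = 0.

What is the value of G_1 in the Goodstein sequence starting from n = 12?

107

G_0=12  [base 2] 2^(2 + 1) + 2^2  →[2↦3]→  3^(3 + 1) + 3^3 = 108  −1 ⇒ G_1=107
G_1=107  [base 3] 3^(3 + 1) + 2·3^2 + 2·3 + 2  →[3↦4]→  4^(4 + 1) + 2·4^2 + 2·4 + 2 = 1066  −1 ⇒ G_2=1065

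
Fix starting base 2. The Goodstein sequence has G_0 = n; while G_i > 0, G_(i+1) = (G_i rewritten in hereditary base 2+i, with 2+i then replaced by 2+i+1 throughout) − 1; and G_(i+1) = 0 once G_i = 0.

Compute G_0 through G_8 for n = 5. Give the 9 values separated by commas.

5, 27, 255, 467, 775, 1197, 1751, 2454, 3325

[0] 5 ≡ 2^2 + 1 (base 2). Lift 3: 28. −1: 27.
[1] 27 ≡ 3^3 (base 3). Lift 4: 256. −1: 255.
[2] 255 ≡ 3·4^3 + 3·4^2 + 3·4 + 3 (base 4). Lift 5: 468. −1: 467.
[3] 467 ≡ 3·5^3 + 3·5^2 + 3·5 + 2 (base 5). Lift 6: 776. −1: 775.
[4] 775 ≡ 3·6^3 + 3·6^2 + 3·6 + 1 (base 6). Lift 7: 1198. −1: 1197.
[5] 1197 ≡ 3·7^3 + 3·7^2 + 3·7 (base 7). Lift 8: 1752. −1: 1751.
[6] 1751 ≡ 3·8^3 + 3·8^2 + 2·8 + 7 (base 8). Lift 9: 2455. −1: 2454.
[7] 2454 ≡ 3·9^3 + 3·9^2 + 2·9 + 6 (base 9). Lift 10: 3326. −1: 3325.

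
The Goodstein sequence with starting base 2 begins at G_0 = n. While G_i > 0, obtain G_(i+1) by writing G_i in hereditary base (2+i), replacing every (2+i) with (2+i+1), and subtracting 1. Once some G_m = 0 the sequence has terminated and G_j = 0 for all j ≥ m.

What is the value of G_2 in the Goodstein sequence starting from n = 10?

1025

i=0: 10 = 2^(2 + 1) + 2 (b=2); 2→3: 3^(3 + 1) + 3 = 84; 84−1 = 83
i=1: 83 = 3^(3 + 1) + 2 (b=3); 3→4: 4^(4 + 1) + 2 = 1026; 1026−1 = 1025
i=2: 1025 = 4^(4 + 1) + 1 (b=4); 4→5: 5^(5 + 1) + 1 = 15626; 15626−1 = 15625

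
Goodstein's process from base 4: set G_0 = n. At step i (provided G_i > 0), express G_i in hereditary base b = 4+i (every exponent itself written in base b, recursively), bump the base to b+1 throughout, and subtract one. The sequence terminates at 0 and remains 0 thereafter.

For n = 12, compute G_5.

18

i=0: 12 = 3·4 (b=4); 4→5: 3·5 = 15; 15−1 = 14
i=1: 14 = 2·5 + 4 (b=5); 5→6: 2·6 + 4 = 16; 16−1 = 15
i=2: 15 = 2·6 + 3 (b=6); 6→7: 2·7 + 3 = 17; 17−1 = 16
i=3: 16 = 2·7 + 2 (b=7); 7→8: 2·8 + 2 = 18; 18−1 = 17
i=4: 17 = 2·8 + 1 (b=8); 8→9: 2·9 + 1 = 19; 19−1 = 18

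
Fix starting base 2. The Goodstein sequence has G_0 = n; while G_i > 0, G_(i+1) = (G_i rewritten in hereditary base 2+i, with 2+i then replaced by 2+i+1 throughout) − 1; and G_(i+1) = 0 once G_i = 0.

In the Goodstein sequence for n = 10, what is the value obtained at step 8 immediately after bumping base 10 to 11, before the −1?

1426559238831

G_0 = 10. HB_2(10) = 2^(2 + 1) + 2. Bump = 84. G_1 = 83.
G_1 = 83. HB_3(83) = 3^(3 + 1) + 2. Bump = 1026. G_2 = 1025.
G_2 = 1025. HB_4(1025) = 4^(4 + 1) + 1. Bump = 15626. G_3 = 15625.
G_3 = 15625. HB_5(15625) = 5^(5 + 1). Bump = 279936. G_4 = 279935.
G_4 = 279935. HB_6(279935) = 5·6^6 + 5·6^5 + 5·6^4 + 5·6^3 + 5·6^2 + 5·6 + 5. Bump = 4215755. G_5 = 4215754.
G_5 = 4215754. HB_7(4215754) = 5·7^7 + 5·7^5 + 5·7^4 + 5·7^3 + 5·7^2 + 5·7 + 4. Bump = 84073324. G_6 = 84073323.
G_6 = 84073323. HB_8(84073323) = 5·8^8 + 5·8^5 + 5·8^4 + 5·8^3 + 5·8^2 + 5·8 + 3. Bump = 1937434593. G_7 = 1937434592.
G_7 = 1937434592. HB_9(1937434592) = 5·9^9 + 5·9^5 + 5·9^4 + 5·9^3 + 5·9^2 + 5·9 + 2. Bump = 50000555552. G_8 = 50000555551.
G_8 = 50000555551. HB_10(50000555551) = 5·10^10 + 5·10^5 + 5·10^4 + 5·10^3 + 5·10^2 + 5·10 + 1. Bump = 1426559238831. G_9 = 1426559238830.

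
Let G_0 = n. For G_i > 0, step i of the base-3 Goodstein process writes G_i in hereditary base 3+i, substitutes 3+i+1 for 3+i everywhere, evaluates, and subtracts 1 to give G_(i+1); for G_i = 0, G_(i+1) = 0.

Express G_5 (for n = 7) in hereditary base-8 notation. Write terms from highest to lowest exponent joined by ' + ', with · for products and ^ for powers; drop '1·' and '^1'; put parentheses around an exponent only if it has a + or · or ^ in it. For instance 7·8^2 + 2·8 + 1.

8 + 1

i=0: 7 = 2·3 + 1 (b=3); 3→4: 2·4 + 1 = 9; 9−1 = 8
i=1: 8 = 2·4 (b=4); 4→5: 2·5 = 10; 10−1 = 9
i=2: 9 = 5 + 4 (b=5); 5→6: 6 + 4 = 10; 10−1 = 9
i=3: 9 = 6 + 3 (b=6); 6→7: 7 + 3 = 10; 10−1 = 9
i=4: 9 = 7 + 2 (b=7); 7→8: 8 + 2 = 10; 10−1 = 9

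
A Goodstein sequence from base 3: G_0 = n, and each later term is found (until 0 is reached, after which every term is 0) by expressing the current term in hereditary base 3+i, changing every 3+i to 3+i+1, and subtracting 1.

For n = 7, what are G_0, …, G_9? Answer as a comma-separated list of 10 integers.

G_0 = 7. HB_3(7) = 2·3 + 1. Bump = 9. G_1 = 8.
G_1 = 8. HB_4(8) = 2·4. Bump = 10. G_2 = 9.
G_2 = 9. HB_5(9) = 5 + 4. Bump = 10. G_3 = 9.
G_3 = 9. HB_6(9) = 6 + 3. Bump = 10. G_4 = 9.
G_4 = 9. HB_7(9) = 7 + 2. Bump = 10. G_5 = 9.
G_5 = 9. HB_8(9) = 8 + 1. Bump = 10. G_6 = 9.
G_6 = 9. HB_9(9) = 9. Bump = 10. G_7 = 9.
G_7 = 9. HB_10(9) = 9. Bump = 9. G_8 = 8.
G_8 = 8. HB_11(8) = 8. Bump = 8. G_9 = 7.

7, 8, 9, 9, 9, 9, 9, 9, 8, 7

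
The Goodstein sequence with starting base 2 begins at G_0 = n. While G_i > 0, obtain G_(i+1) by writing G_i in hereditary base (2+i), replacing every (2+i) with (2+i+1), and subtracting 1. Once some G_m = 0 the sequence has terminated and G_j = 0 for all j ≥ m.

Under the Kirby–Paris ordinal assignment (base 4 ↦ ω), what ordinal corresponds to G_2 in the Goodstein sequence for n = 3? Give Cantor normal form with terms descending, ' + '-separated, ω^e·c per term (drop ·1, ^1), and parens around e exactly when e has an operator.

[0] 3 ≡ 2 + 1 (base 2). Lift 3: 4. −1: 3.
[1] 3 ≡ 3 (base 3). Lift 4: 4. −1: 3.
[2] 3 ≡ 3 (base 4). Lift 5: 3. −1: 2.

3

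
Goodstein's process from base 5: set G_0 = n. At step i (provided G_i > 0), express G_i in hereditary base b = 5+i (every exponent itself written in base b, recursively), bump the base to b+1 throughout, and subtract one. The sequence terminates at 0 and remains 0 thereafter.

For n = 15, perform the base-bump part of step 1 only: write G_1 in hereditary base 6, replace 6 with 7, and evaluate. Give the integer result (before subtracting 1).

19

15 —HB5→ 3·5 —bump→ 3·6 = 18 —(−1)→ 17
17 —HB6→ 2·6 + 5 —bump→ 2·7 + 5 = 19 —(−1)→ 18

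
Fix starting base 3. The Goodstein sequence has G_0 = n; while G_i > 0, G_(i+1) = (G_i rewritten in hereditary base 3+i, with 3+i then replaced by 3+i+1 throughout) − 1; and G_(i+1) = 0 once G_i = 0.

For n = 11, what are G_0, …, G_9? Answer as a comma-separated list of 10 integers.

(0) 11|_3 = 3^2 + 2 ↦ 4^2 + 2|_4 = 18 ⇒ 17
(1) 17|_4 = 4^2 + 1 ↦ 5^2 + 1|_5 = 26 ⇒ 25
(2) 25|_5 = 5^2 ↦ 6^2|_6 = 36 ⇒ 35
(3) 35|_6 = 5·6 + 5 ↦ 5·7 + 5|_7 = 40 ⇒ 39
(4) 39|_7 = 5·7 + 4 ↦ 5·8 + 4|_8 = 44 ⇒ 43
(5) 43|_8 = 5·8 + 3 ↦ 5·9 + 3|_9 = 48 ⇒ 47
(6) 47|_9 = 5·9 + 2 ↦ 5·10 + 2|_10 = 52 ⇒ 51
(7) 51|_10 = 5·10 + 1 ↦ 5·11 + 1|_11 = 56 ⇒ 55
(8) 55|_11 = 5·11 ↦ 5·12|_12 = 60 ⇒ 59

11, 17, 25, 35, 39, 43, 47, 51, 55, 59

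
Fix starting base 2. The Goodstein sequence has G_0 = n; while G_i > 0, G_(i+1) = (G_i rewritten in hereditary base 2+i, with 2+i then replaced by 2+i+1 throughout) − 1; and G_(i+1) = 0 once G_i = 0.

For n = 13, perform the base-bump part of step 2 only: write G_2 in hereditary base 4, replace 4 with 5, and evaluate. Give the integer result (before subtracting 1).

16093

i=0: 13 = 2^(2 + 1) + 2^2 + 1 (b=2); 2→3: 3^(3 + 1) + 3^3 + 1 = 109; 109−1 = 108
i=1: 108 = 3^(3 + 1) + 3^3 (b=3); 3→4: 4^(4 + 1) + 4^4 = 1280; 1280−1 = 1279
i=2: 1279 = 4^(4 + 1) + 3·4^3 + 3·4^2 + 3·4 + 3 (b=4); 4→5: 5^(5 + 1) + 3·5^3 + 3·5^2 + 3·5 + 3 = 16093; 16093−1 = 16092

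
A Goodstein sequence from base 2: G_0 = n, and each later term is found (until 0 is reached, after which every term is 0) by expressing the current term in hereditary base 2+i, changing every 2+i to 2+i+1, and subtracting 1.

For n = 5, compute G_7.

G_0=5  [base 2] 2^2 + 1  →[2↦3]→  3^3 + 1 = 28  −1 ⇒ G_1=27
G_1=27  [base 3] 3^3  →[3↦4]→  4^4 = 256  −1 ⇒ G_2=255
G_2=255  [base 4] 3·4^3 + 3·4^2 + 3·4 + 3  →[4↦5]→  3·5^3 + 3·5^2 + 3·5 + 3 = 468  −1 ⇒ G_3=467
G_3=467  [base 5] 3·5^3 + 3·5^2 + 3·5 + 2  →[5↦6]→  3·6^3 + 3·6^2 + 3·6 + 2 = 776  −1 ⇒ G_4=775
G_4=775  [base 6] 3·6^3 + 3·6^2 + 3·6 + 1  →[6↦7]→  3·7^3 + 3·7^2 + 3·7 + 1 = 1198  −1 ⇒ G_5=1197
G_5=1197  [base 7] 3·7^3 + 3·7^2 + 3·7  →[7↦8]→  3·8^3 + 3·8^2 + 3·8 = 1752  −1 ⇒ G_6=1751
G_6=1751  [base 8] 3·8^3 + 3·8^2 + 2·8 + 7  →[8↦9]→  3·9^3 + 3·9^2 + 2·9 + 7 = 2455  −1 ⇒ G_7=2454

2454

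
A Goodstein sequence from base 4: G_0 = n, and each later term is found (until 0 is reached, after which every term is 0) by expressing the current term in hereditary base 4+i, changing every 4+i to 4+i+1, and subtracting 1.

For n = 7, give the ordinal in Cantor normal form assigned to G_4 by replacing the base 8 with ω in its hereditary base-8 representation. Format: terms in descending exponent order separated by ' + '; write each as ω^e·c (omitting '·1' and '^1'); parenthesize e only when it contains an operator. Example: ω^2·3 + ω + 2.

7

(0) 7|_4 = 4 + 3 ↦ 5 + 3|_5 = 8 ⇒ 7
(1) 7|_5 = 5 + 2 ↦ 6 + 2|_6 = 8 ⇒ 7
(2) 7|_6 = 6 + 1 ↦ 7 + 1|_7 = 8 ⇒ 7
(3) 7|_7 = 7 ↦ 8|_8 = 8 ⇒ 7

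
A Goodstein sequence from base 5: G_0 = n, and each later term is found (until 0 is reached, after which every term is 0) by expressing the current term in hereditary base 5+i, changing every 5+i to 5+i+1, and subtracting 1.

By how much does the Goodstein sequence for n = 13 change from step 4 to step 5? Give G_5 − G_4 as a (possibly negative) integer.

0

i=0: 13 = 2·5 + 3 (b=5); 5→6: 2·6 + 3 = 15; 15−1 = 14
i=1: 14 = 2·6 + 2 (b=6); 6→7: 2·7 + 2 = 16; 16−1 = 15
i=2: 15 = 2·7 + 1 (b=7); 7→8: 2·8 + 1 = 17; 17−1 = 16
i=3: 16 = 2·8 (b=8); 8→9: 2·9 = 18; 18−1 = 17
i=4: 17 = 9 + 8 (b=9); 9→10: 10 + 8 = 18; 18−1 = 17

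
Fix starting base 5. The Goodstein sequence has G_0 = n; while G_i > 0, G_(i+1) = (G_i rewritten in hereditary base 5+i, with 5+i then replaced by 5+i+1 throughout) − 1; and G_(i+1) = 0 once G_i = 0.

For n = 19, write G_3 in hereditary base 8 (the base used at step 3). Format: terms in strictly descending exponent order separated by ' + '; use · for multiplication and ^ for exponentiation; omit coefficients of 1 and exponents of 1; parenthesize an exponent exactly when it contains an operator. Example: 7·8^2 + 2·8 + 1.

3·8 + 1

19 —HB5→ 3·5 + 4 —bump→ 3·6 + 4 = 22 —(−1)→ 21
21 —HB6→ 3·6 + 3 —bump→ 3·7 + 3 = 24 —(−1)→ 23
23 —HB7→ 3·7 + 2 —bump→ 3·8 + 2 = 26 —(−1)→ 25
25 —HB8→ 3·8 + 1 —bump→ 3·9 + 1 = 28 —(−1)→ 27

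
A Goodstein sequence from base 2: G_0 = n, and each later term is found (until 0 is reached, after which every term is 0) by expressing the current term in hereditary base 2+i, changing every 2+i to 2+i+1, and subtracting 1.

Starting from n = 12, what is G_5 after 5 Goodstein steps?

base 2: 12 = 2^(2 + 1) + 2^2; at 3: 3^(3 + 1) + 3^3 = 108; next = 107
base 3: 107 = 3^(3 + 1) + 2·3^2 + 2·3 + 2; at 4: 4^(4 + 1) + 2·4^2 + 2·4 + 2 = 1066; next = 1065
base 4: 1065 = 4^(4 + 1) + 2·4^2 + 2·4 + 1; at 5: 5^(5 + 1) + 2·5^2 + 2·5 + 1 = 15686; next = 15685
base 5: 15685 = 5^(5 + 1) + 2·5^2 + 2·5; at 6: 6^(6 + 1) + 2·6^2 + 2·6 = 280020; next = 280019
base 6: 280019 = 6^(6 + 1) + 2·6^2 + 6 + 5; at 7: 7^(7 + 1) + 2·7^2 + 7 + 5 = 5764911; next = 5764910
base 7: 5764910 = 7^(7 + 1) + 2·7^2 + 7 + 4; at 8: 8^(8 + 1) + 2·8^2 + 8 + 4 = 134217868; next = 134217867

5764910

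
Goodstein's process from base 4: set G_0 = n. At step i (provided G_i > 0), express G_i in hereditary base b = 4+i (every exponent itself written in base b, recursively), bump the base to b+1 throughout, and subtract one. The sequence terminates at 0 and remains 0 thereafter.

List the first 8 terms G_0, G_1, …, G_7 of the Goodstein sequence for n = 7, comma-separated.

7, 7, 7, 7, 7, 6, 5, 4

[0] 7 ≡ 4 + 3 (base 4). Lift 5: 8. −1: 7.
[1] 7 ≡ 5 + 2 (base 5). Lift 6: 8. −1: 7.
[2] 7 ≡ 6 + 1 (base 6). Lift 7: 8. −1: 7.
[3] 7 ≡ 7 (base 7). Lift 8: 8. −1: 7.
[4] 7 ≡ 7 (base 8). Lift 9: 7. −1: 6.
[5] 6 ≡ 6 (base 9). Lift 10: 6. −1: 5.
[6] 5 ≡ 5 (base 10). Lift 11: 5. −1: 4.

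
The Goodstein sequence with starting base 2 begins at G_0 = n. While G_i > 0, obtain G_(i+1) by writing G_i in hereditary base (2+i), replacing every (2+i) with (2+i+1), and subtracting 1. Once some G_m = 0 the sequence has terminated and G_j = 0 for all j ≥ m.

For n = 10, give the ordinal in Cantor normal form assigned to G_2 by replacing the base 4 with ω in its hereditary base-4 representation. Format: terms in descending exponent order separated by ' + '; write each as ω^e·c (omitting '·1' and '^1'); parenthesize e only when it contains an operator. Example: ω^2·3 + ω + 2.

base 2: 10 = 2^(2 + 1) + 2; at 3: 3^(3 + 1) + 3 = 84; next = 83
base 3: 83 = 3^(3 + 1) + 2; at 4: 4^(4 + 1) + 2 = 1026; next = 1025
base 4: 1025 = 4^(4 + 1) + 1; at 5: 5^(5 + 1) + 1 = 15626; next = 15625

ω^(ω + 1) + 1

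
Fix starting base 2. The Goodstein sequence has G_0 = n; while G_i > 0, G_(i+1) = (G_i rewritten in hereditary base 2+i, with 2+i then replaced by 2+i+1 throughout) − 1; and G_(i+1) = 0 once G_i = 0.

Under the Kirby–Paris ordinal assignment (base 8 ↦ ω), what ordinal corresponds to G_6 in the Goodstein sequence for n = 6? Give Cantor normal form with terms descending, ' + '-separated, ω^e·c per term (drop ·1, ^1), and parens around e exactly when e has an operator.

G_0=6  [base 2] 2^2 + 2  →[2↦3]→  3^3 + 3 = 30  −1 ⇒ G_1=29
G_1=29  [base 3] 3^3 + 2  →[3↦4]→  4^4 + 2 = 258  −1 ⇒ G_2=257
G_2=257  [base 4] 4^4 + 1  →[4↦5]→  5^5 + 1 = 3126  −1 ⇒ G_3=3125
G_3=3125  [base 5] 5^5  →[5↦6]→  6^6 = 46656  −1 ⇒ G_4=46655
G_4=46655  [base 6] 5·6^5 + 5·6^4 + 5·6^3 + 5·6^2 + 5·6 + 5  →[6↦7]→  5·7^5 + 5·7^4 + 5·7^3 + 5·7^2 + 5·7 + 5 = 98040  −1 ⇒ G_5=98039
G_5=98039  [base 7] 5·7^5 + 5·7^4 + 5·7^3 + 5·7^2 + 5·7 + 4  →[7↦8]→  5·8^5 + 5·8^4 + 5·8^3 + 5·8^2 + 5·8 + 4 = 187244  −1 ⇒ G_6=187243

ω^5·5 + ω^4·5 + ω^3·5 + ω^2·5 + ω·5 + 3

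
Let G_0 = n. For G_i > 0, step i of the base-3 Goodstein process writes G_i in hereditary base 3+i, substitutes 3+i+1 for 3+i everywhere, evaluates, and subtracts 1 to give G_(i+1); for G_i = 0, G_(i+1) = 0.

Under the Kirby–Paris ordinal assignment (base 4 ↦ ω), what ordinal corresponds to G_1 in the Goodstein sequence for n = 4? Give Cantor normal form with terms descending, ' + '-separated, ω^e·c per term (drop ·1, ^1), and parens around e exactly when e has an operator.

G_0=4  [base 3] 3 + 1  →[3↦4]→  4 + 1 = 5  −1 ⇒ G_1=4
G_1=4  [base 4] 4  →[4↦5]→  5 = 5  −1 ⇒ G_2=4

ω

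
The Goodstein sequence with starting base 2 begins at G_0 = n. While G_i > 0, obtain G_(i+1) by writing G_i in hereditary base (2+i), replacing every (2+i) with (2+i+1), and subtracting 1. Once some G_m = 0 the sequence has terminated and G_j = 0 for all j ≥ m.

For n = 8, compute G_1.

80

step 0: 8 = 2^(2 + 1); sub 3 for 2: 3^(3 + 1); = 81; G_1 = 81−1 = 80
step 1: 80 = 2·3^3 + 2·3^2 + 2·3 + 2; sub 4 for 3: 2·4^4 + 2·4^2 + 2·4 + 2; = 554; G_2 = 554−1 = 553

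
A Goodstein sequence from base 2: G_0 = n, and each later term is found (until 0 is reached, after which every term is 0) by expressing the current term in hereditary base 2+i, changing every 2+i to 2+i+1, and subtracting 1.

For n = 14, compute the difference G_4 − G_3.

307841

G_0 = 14. HB_2(14) = 2^(2 + 1) + 2^2 + 2. Bump = 111. G_1 = 110.
G_1 = 110. HB_3(110) = 3^(3 + 1) + 3^3 + 2. Bump = 1282. G_2 = 1281.
G_2 = 1281. HB_4(1281) = 4^(4 + 1) + 4^4 + 1. Bump = 18751. G_3 = 18750.
G_3 = 18750. HB_5(18750) = 5^(5 + 1) + 5^5. Bump = 326592. G_4 = 326591.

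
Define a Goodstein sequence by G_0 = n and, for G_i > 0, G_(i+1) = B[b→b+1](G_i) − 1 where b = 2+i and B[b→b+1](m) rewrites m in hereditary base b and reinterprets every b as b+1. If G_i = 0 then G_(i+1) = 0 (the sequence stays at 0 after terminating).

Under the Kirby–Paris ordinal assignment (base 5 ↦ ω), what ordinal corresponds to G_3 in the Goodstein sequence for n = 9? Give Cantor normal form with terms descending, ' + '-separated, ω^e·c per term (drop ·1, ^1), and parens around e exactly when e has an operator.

ω^ω·3 + ω^3·3 + ω^2·3 + ω·3 + 2

9 —HB2→ 2^(2 + 1) + 1 —bump→ 3^(3 + 1) + 1 = 82 —(−1)→ 81
81 —HB3→ 3^(3 + 1) —bump→ 4^(4 + 1) = 1024 —(−1)→ 1023
1023 —HB4→ 3·4^4 + 3·4^3 + 3·4^2 + 3·4 + 3 —bump→ 3·5^5 + 3·5^3 + 3·5^2 + 3·5 + 3 = 9843 —(−1)→ 9842
9842 —HB5→ 3·5^5 + 3·5^3 + 3·5^2 + 3·5 + 2 —bump→ 3·6^6 + 3·6^3 + 3·6^2 + 3·6 + 2 = 140744 —(−1)→ 140743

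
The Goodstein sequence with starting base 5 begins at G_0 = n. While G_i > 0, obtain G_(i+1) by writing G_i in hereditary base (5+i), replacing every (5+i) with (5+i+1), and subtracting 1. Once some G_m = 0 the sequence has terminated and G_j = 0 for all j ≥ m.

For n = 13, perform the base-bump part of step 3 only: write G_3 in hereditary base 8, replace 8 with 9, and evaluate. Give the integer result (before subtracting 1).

18

(0) 13|_5 = 2·5 + 3 ↦ 2·6 + 3|_6 = 15 ⇒ 14
(1) 14|_6 = 2·6 + 2 ↦ 2·7 + 2|_7 = 16 ⇒ 15
(2) 15|_7 = 2·7 + 1 ↦ 2·8 + 1|_8 = 17 ⇒ 16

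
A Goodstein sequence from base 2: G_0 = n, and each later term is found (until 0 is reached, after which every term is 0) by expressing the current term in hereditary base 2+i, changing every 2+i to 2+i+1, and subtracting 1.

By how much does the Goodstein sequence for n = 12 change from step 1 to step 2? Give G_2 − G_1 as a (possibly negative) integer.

G_0 = 12. HB_2(12) = 2^(2 + 1) + 2^2. Bump = 108. G_1 = 107.
G_1 = 107. HB_3(107) = 3^(3 + 1) + 2·3^2 + 2·3 + 2. Bump = 1066. G_2 = 1065.

958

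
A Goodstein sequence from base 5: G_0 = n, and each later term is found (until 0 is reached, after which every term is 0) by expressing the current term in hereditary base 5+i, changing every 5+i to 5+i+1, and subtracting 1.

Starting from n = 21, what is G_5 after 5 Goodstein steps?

step 0: 21 = 4·5 + 1; sub 6 for 5: 4·6 + 1; = 25; G_1 = 25−1 = 24
step 1: 24 = 4·6; sub 7 for 6: 4·7; = 28; G_2 = 28−1 = 27
step 2: 27 = 3·7 + 6; sub 8 for 7: 3·8 + 6; = 30; G_3 = 30−1 = 29
step 3: 29 = 3·8 + 5; sub 9 for 8: 3·9 + 5; = 32; G_4 = 32−1 = 31
step 4: 31 = 3·9 + 4; sub 10 for 9: 3·10 + 4; = 34; G_5 = 34−1 = 33
step 5: 33 = 3·10 + 3; sub 11 for 10: 3·11 + 3; = 36; G_6 = 36−1 = 35

33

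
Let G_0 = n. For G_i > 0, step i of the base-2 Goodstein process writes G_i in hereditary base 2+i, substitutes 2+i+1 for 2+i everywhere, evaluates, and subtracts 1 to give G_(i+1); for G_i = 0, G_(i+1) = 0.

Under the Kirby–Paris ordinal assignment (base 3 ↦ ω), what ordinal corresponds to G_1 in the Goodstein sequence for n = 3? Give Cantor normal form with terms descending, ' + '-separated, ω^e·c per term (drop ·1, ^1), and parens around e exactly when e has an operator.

ω

i=0: 3 = 2 + 1 (b=2); 2→3: 3 + 1 = 4; 4−1 = 3
i=1: 3 = 3 (b=3); 3→4: 4 = 4; 4−1 = 3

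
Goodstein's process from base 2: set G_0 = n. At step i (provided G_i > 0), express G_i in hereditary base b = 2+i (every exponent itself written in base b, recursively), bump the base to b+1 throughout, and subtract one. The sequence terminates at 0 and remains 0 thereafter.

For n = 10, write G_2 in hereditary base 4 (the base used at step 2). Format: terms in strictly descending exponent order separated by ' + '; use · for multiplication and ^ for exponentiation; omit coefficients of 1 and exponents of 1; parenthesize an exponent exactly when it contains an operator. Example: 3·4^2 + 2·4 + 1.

4^(4 + 1) + 1

G_0=10  [base 2] 2^(2 + 1) + 2  →[2↦3]→  3^(3 + 1) + 3 = 84  −1 ⇒ G_1=83
G_1=83  [base 3] 3^(3 + 1) + 2  →[3↦4]→  4^(4 + 1) + 2 = 1026  −1 ⇒ G_2=1025
G_2=1025  [base 4] 4^(4 + 1) + 1  →[4↦5]→  5^(5 + 1) + 1 = 15626  −1 ⇒ G_3=15625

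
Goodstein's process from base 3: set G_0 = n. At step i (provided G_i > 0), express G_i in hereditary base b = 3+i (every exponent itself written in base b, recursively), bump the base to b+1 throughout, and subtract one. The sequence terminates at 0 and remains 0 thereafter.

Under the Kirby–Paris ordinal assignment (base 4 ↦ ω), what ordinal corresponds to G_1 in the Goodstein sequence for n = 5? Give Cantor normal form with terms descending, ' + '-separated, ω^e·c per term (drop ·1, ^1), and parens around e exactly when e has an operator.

base 3: 5 = 3 + 2; at 4: 4 + 2 = 6; next = 5
base 4: 5 = 4 + 1; at 5: 5 + 1 = 6; next = 5

ω + 1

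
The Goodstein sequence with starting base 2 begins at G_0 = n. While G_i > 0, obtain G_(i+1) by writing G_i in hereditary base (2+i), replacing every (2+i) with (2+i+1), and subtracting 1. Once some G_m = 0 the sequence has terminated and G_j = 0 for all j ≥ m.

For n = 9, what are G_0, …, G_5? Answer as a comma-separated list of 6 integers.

G_0=9  [base 2] 2^(2 + 1) + 1  →[2↦3]→  3^(3 + 1) + 1 = 82  −1 ⇒ G_1=81
G_1=81  [base 3] 3^(3 + 1)  →[3↦4]→  4^(4 + 1) = 1024  −1 ⇒ G_2=1023
G_2=1023  [base 4] 3·4^4 + 3·4^3 + 3·4^2 + 3·4 + 3  →[4↦5]→  3·5^5 + 3·5^3 + 3·5^2 + 3·5 + 3 = 9843  −1 ⇒ G_3=9842
G_3=9842  [base 5] 3·5^5 + 3·5^3 + 3·5^2 + 3·5 + 2  →[5↦6]→  3·6^6 + 3·6^3 + 3·6^2 + 3·6 + 2 = 140744  −1 ⇒ G_4=140743
G_4=140743  [base 6] 3·6^6 + 3·6^3 + 3·6^2 + 3·6 + 1  →[6↦7]→  3·7^7 + 3·7^3 + 3·7^2 + 3·7 + 1 = 2471827  −1 ⇒ G_5=2471826

9, 81, 1023, 9842, 140743, 2471826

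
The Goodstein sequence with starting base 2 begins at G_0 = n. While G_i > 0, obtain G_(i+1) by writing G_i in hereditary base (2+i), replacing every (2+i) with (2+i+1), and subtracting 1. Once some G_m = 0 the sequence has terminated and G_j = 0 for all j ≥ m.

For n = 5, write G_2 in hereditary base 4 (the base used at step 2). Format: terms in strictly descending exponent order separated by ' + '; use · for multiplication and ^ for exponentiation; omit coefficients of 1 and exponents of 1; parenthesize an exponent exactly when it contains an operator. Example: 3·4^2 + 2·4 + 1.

3·4^3 + 3·4^2 + 3·4 + 3

i=0: 5 = 2^2 + 1 (b=2); 2→3: 3^3 + 1 = 28; 28−1 = 27
i=1: 27 = 3^3 (b=3); 3→4: 4^4 = 256; 256−1 = 255
i=2: 255 = 3·4^3 + 3·4^2 + 3·4 + 3 (b=4); 4→5: 3·5^3 + 3·5^2 + 3·5 + 3 = 468; 468−1 = 467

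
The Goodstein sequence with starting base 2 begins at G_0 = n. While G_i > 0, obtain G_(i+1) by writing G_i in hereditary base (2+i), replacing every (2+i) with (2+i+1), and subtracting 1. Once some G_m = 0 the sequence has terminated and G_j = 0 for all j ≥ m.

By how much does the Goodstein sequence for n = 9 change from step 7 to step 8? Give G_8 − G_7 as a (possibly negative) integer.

28837739404

9 —HB2→ 2^(2 + 1) + 1 —bump→ 3^(3 + 1) + 1 = 82 —(−1)→ 81
81 —HB3→ 3^(3 + 1) —bump→ 4^(4 + 1) = 1024 —(−1)→ 1023
1023 —HB4→ 3·4^4 + 3·4^3 + 3·4^2 + 3·4 + 3 —bump→ 3·5^5 + 3·5^3 + 3·5^2 + 3·5 + 3 = 9843 —(−1)→ 9842
9842 —HB5→ 3·5^5 + 3·5^3 + 3·5^2 + 3·5 + 2 —bump→ 3·6^6 + 3·6^3 + 3·6^2 + 3·6 + 2 = 140744 —(−1)→ 140743
140743 —HB6→ 3·6^6 + 3·6^3 + 3·6^2 + 3·6 + 1 —bump→ 3·7^7 + 3·7^3 + 3·7^2 + 3·7 + 1 = 2471827 —(−1)→ 2471826
2471826 —HB7→ 3·7^7 + 3·7^3 + 3·7^2 + 3·7 —bump→ 3·8^8 + 3·8^3 + 3·8^2 + 3·8 = 50333400 —(−1)→ 50333399
50333399 —HB8→ 3·8^8 + 3·8^3 + 3·8^2 + 2·8 + 7 —bump→ 3·9^9 + 3·9^3 + 3·9^2 + 2·9 + 7 = 1162263922 —(−1)→ 1162263921
1162263921 —HB9→ 3·9^9 + 3·9^3 + 3·9^2 + 2·9 + 6 —bump→ 3·10^10 + 3·10^3 + 3·10^2 + 2·10 + 6 = 30000003326 —(−1)→ 30000003325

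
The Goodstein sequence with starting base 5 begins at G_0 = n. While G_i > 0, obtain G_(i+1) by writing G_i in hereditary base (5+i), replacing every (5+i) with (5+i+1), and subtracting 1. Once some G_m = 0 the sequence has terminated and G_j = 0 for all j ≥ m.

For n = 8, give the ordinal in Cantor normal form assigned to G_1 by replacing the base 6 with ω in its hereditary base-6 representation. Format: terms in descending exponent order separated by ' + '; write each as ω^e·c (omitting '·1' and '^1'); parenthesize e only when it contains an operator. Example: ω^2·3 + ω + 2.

G_0=8  [base 5] 5 + 3  →[5↦6]→  6 + 3 = 9  −1 ⇒ G_1=8
G_1=8  [base 6] 6 + 2  →[6↦7]→  7 + 2 = 9  −1 ⇒ G_2=8

ω + 2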